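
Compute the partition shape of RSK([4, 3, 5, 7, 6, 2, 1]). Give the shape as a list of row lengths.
[3, 2, 1, 1]

Row-insert each entry into an empty tableau.

After inserting 4: P = [[4]].
After inserting 3: P = [[3], [4]].
After inserting 5: P = [[3, 5], [4]].
After inserting 7: P = [[3, 5, 7], [4]].
After inserting 6: P = [[3, 5, 6], [4, 7]].
After inserting 2: P = [[2, 5, 6], [3, 7], [4]].
After inserting 1: P = [[1, 5, 6], [2, 7], [3], [4]].

The final insertion tableau P = [[1, 5, 6], [2, 7], [3], [4]] has shape [3, 2, 1, 1].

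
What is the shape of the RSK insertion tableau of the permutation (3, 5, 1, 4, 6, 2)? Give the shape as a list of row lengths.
[3, 2, 1]

Row-insert each entry into an empty tableau.

After inserting 3: P = [[3]].
After inserting 5: P = [[3, 5]].
After inserting 1: P = [[1, 5], [3]].
After inserting 4: P = [[1, 4], [3, 5]].
After inserting 6: P = [[1, 4, 6], [3, 5]].
After inserting 2: P = [[1, 2, 6], [3, 4], [5]].

The final insertion tableau P = [[1, 2, 6], [3, 4], [5]] has shape [3, 2, 1].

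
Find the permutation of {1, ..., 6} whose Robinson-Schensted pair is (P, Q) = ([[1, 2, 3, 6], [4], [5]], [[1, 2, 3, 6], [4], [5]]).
1 2 5 4 3 6

Reverse the RSK construction: for i from n down to 1, find the cell of Q containing i, remove the entry at that cell from P, and reverse-bump it up through P; the value ejected from row 1 is w(i).

Step i=6: Q has 6 at row 1, column 4; remove that cell from P, ejecting 6. So w(6) = 6. P is now [[1, 2, 3], [4], [5]].
Step i=5: Q has 5 at row 3, column 1; remove 5 from row 3 of P and reverse-bump: 5 enters row 2 and ejects 4; 4 enters row 1 and ejects 3. So w(5) = 3. P is now [[1, 2, 4], [5]].
Step i=4: Q has 4 at row 2, column 1; remove 5 from row 2 of P and reverse-bump: 5 enters row 1 and ejects 4. So w(4) = 4. P is now [[1, 2, 5]].
Step i=3: Q has 3 at row 1, column 3; remove that cell from P, ejecting 5. So w(3) = 5. P is now [[1, 2]].
Step i=2: Q has 2 at row 1, column 2; remove that cell from P, ejecting 2. So w(2) = 2. P is now [[1]].
Step i=1: Q has 1 at row 1, column 1; remove that cell from P, ejecting 1. So w(1) = 1. P is now [].

So w = 1 2 5 4 3 6.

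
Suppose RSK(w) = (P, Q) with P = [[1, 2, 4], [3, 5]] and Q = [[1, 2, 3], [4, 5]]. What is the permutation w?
Reverse RSK: for i = n, n-1, ..., 1, locate i in Q, remove the corresponding corner cell from P, and reverse-bump its entry up through P; the value ejected from row 1 is w(i).

So w = 1 3 5 2 4.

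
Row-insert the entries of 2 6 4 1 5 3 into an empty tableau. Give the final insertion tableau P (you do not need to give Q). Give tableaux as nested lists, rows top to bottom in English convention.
Insert 2: appended to row 1. P = [[2]].
Insert 6: appended to row 1. P = [[2, 6]].
Insert 4: 4 bumps 6 from row 1; 6 starts row 2. P = [[2, 4], [6]].
Insert 1: 1 bumps 2 from row 1; 2 bumps 6 from row 2; 6 starts row 3. P = [[1, 4], [2], [6]].
Insert 5: appended to row 1. P = [[1, 4, 5], [2], [6]].
Insert 3: 3 bumps 4 from row 1; 4 appends to row 2. P = [[1, 3, 5], [2, 4], [6]].

So P = [[1, 3, 5], [2, 4], [6]].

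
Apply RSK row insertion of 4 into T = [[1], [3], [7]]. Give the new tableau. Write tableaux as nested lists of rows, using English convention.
[[1, 4], [3], [7]]

4 is larger than every entry of row 1, so it is appended to row 1. The new tableau is [[1, 4], [3], [7]].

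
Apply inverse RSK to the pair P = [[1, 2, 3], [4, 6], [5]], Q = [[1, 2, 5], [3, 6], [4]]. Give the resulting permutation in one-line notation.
1 5 4 2 6 3

Reverse the RSK construction: for i from n down to 1, find the cell of Q containing i, remove the entry at that cell from P, and reverse-bump it up through P; the value ejected from row 1 is w(i).

Step i=6: Q has 6 at row 2, column 2; remove 6 from row 2 of P and reverse-bump: 6 enters row 1 and ejects 3. So w(6) = 3. P is now [[1, 2, 6], [4], [5]].
Step i=5: Q has 5 at row 1, column 3; remove that cell from P, ejecting 6. So w(5) = 6. P is now [[1, 2], [4], [5]].
Step i=4: Q has 4 at row 3, column 1; remove 5 from row 3 of P and reverse-bump: 5 enters row 2 and ejects 4; 4 enters row 1 and ejects 2. So w(4) = 2. P is now [[1, 4], [5]].
Step i=3: Q has 3 at row 2, column 1; remove 5 from row 2 of P and reverse-bump: 5 enters row 1 and ejects 4. So w(3) = 4. P is now [[1, 5]].
Step i=2: Q has 2 at row 1, column 2; remove that cell from P, ejecting 5. So w(2) = 5. P is now [[1]].
Step i=1: Q has 1 at row 1, column 1; remove that cell from P, ejecting 1. So w(1) = 1. P is now [].

So w = 1 5 4 2 6 3.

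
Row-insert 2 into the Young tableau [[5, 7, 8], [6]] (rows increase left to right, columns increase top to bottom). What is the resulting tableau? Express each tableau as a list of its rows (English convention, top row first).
In row 1, 2 replaces 5 (the leftmost entry greater than 2); 5 is bumped to row 2. In row 2, 5 replaces 6 (the leftmost entry greater than 5); 6 is bumped to row 3. 6 starts a new row 3. The new tableau is [[2, 7, 8], [5], [6]].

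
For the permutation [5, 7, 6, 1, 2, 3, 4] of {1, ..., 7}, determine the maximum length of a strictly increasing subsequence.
4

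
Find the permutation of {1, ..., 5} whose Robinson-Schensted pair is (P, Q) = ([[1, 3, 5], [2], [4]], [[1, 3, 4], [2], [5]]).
4 2 3 5 1

Reverse the RSK construction: for i from n down to 1, find the cell of Q containing i, remove the entry at that cell from P, and reverse-bump it up through P; the value ejected from row 1 is w(i).

Step i=5: Q has 5 at row 3, column 1; remove 4 from row 3 of P and reverse-bump: 4 enters row 2 and ejects 2; 2 enters row 1 and ejects 1. So w(5) = 1. P is now [[2, 3, 5], [4]].
Step i=4: Q has 4 at row 1, column 3; remove that cell from P, ejecting 5. So w(4) = 5. P is now [[2, 3], [4]].
Step i=3: Q has 3 at row 1, column 2; remove that cell from P, ejecting 3. So w(3) = 3. P is now [[2], [4]].
Step i=2: Q has 2 at row 2, column 1; remove 4 from row 2 of P and reverse-bump: 4 enters row 1 and ejects 2. So w(2) = 2. P is now [[4]].
Step i=1: Q has 1 at row 1, column 1; remove that cell from P, ejecting 4. So w(1) = 4. P is now [].

So w = 4 2 3 5 1.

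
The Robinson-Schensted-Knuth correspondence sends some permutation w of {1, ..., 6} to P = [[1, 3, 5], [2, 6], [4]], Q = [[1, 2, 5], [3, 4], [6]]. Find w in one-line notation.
4 6 2 3 5 1

Reverse the RSK construction: for i from n down to 1, find the cell of Q containing i, remove the entry at that cell from P, and reverse-bump it up through P; the value ejected from row 1 is w(i).

Step i=6: Q has 6 at row 3, column 1; remove 4 from row 3 of P and reverse-bump: 4 enters row 2 and ejects 2; 2 enters row 1 and ejects 1. So w(6) = 1. P is now [[2, 3, 5], [4, 6]].
Step i=5: Q has 5 at row 1, column 3; remove that cell from P, ejecting 5. So w(5) = 5. P is now [[2, 3], [4, 6]].
Step i=4: Q has 4 at row 2, column 2; remove 6 from row 2 of P and reverse-bump: 6 enters row 1 and ejects 3. So w(4) = 3. P is now [[2, 6], [4]].
Step i=3: Q has 3 at row 2, column 1; remove 4 from row 2 of P and reverse-bump: 4 enters row 1 and ejects 2. So w(3) = 2. P is now [[4, 6]].
Step i=2: Q has 2 at row 1, column 2; remove that cell from P, ejecting 6. So w(2) = 6. P is now [[4]].
Step i=1: Q has 1 at row 1, column 1; remove that cell from P, ejecting 4. So w(1) = 4. P is now [].

So w = 4 6 2 3 5 1.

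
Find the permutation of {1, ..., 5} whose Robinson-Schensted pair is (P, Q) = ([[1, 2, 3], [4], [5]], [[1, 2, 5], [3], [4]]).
1 5 4 2 3

Reverse the RSK construction: for i from n down to 1, find the cell of Q containing i, remove the entry at that cell from P, and reverse-bump it up through P; the value ejected from row 1 is w(i).

Step i=5: Q has 5 at row 1, column 3; remove that cell from P, ejecting 3. So w(5) = 3. P is now [[1, 2], [4], [5]].
Step i=4: Q has 4 at row 3, column 1; remove 5 from row 3 of P and reverse-bump: 5 enters row 2 and ejects 4; 4 enters row 1 and ejects 2. So w(4) = 2. P is now [[1, 4], [5]].
Step i=3: Q has 3 at row 2, column 1; remove 5 from row 2 of P and reverse-bump: 5 enters row 1 and ejects 4. So w(3) = 4. P is now [[1, 5]].
Step i=2: Q has 2 at row 1, column 2; remove that cell from P, ejecting 5. So w(2) = 5. P is now [[1]].
Step i=1: Q has 1 at row 1, column 1; remove that cell from P, ejecting 1. So w(1) = 1. P is now [].

So w = 1 5 4 2 3.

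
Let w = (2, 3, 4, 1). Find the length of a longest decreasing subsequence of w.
2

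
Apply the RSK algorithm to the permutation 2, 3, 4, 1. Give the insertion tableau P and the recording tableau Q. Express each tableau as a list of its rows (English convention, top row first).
P = [[1, 3, 4], [2]], Q = [[1, 2, 3], [4]]

Insert each entry of the permutation into P by Schensted row insertion, recording in Q the position of each new cell.

After inserting 2: P = [[2]].
After inserting 3: P = [[2, 3]].
After inserting 4: P = [[2, 3, 4]].
After inserting 1: P = [[1, 3, 4], [2]].

So P = [[1, 3, 4], [2]], Q = [[1, 2, 3], [4]].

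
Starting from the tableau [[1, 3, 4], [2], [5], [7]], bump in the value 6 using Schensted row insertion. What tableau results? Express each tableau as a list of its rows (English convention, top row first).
[[1, 3, 4, 6], [2], [5], [7]]

6 is larger than every entry of row 1, so it is appended to row 1. The new tableau is [[1, 3, 4, 6], [2], [5], [7]].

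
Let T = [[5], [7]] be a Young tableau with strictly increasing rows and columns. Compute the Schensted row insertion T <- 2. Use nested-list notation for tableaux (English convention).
In row 1, 2 replaces 5 (the leftmost entry greater than 2); 5 is bumped to row 2. In row 2, 5 replaces 7 (the leftmost entry greater than 5); 7 is bumped to row 3. 7 starts a new row 3. The new tableau is [[2], [5], [7]].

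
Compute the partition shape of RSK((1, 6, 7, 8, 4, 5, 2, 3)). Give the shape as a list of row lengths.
[4, 2, 2]

Row-insert each entry into an empty tableau.

After inserting 1: P = [[1]].
After inserting 6: P = [[1, 6]].
After inserting 7: P = [[1, 6, 7]].
After inserting 8: P = [[1, 6, 7, 8]].
After inserting 4: P = [[1, 4, 7, 8], [6]].
After inserting 5: P = [[1, 4, 5, 8], [6, 7]].
After inserting 2: P = [[1, 2, 5, 8], [4, 7], [6]].
After inserting 3: P = [[1, 2, 3, 8], [4, 5], [6, 7]].

The final insertion tableau P = [[1, 2, 3, 8], [4, 5], [6, 7]] has shape [4, 2, 2].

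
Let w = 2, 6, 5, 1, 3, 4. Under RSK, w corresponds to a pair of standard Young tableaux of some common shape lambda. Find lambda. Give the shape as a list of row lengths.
Row-insert each entry into an empty tableau.

After inserting 2: P = [[2]].
After inserting 6: P = [[2, 6]].
After inserting 5: P = [[2, 5], [6]].
After inserting 1: P = [[1, 5], [2], [6]].
After inserting 3: P = [[1, 3], [2, 5], [6]].
After inserting 4: P = [[1, 3, 4], [2, 5], [6]].

The final insertion tableau P = [[1, 3, 4], [2, 5], [6]] has shape [3, 2, 1].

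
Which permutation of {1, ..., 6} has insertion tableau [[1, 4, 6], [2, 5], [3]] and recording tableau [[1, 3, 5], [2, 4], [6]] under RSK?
Reverse the RSK construction: for i from n down to 1, find the cell of Q containing i, remove the entry at that cell from P, and reverse-bump it up through P; the value ejected from row 1 is w(i).

Step i=6: Q has 6 at row 3, column 1; remove 3 from row 3 of P and reverse-bump: 3 enters row 2 and ejects 2; 2 enters row 1 and ejects 1. So w(6) = 1. P is now [[2, 4, 6], [3, 5]].
Step i=5: Q has 5 at row 1, column 3; remove that cell from P, ejecting 6. So w(5) = 6. P is now [[2, 4], [3, 5]].
Step i=4: Q has 4 at row 2, column 2; remove 5 from row 2 of P and reverse-bump: 5 enters row 1 and ejects 4. So w(4) = 4. P is now [[2, 5], [3]].
Step i=3: Q has 3 at row 1, column 2; remove that cell from P, ejecting 5. So w(3) = 5. P is now [[2], [3]].
Step i=2: Q has 2 at row 2, column 1; remove 3 from row 2 of P and reverse-bump: 3 enters row 1 and ejects 2. So w(2) = 2. P is now [[3]].
Step i=1: Q has 1 at row 1, column 1; remove that cell from P, ejecting 3. So w(1) = 3. P is now [].

So w = 3 2 5 4 6 1.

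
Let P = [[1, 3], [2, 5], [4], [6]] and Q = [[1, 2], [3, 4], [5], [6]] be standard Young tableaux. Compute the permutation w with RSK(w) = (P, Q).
4 6 2 5 3 1

Reverse the RSK construction: for i from n down to 1, find the cell of Q containing i, remove the entry at that cell from P, and reverse-bump it up through P; the value ejected from row 1 is w(i).

Step i=6: Q has 6 at row 4, column 1; remove 6 from row 4 of P and reverse-bump: 6 enters row 3 and ejects 4; 4 enters row 2 and ejects 2; 2 enters row 1 and ejects 1. So w(6) = 1. P is now [[2, 3], [4, 5], [6]].
Step i=5: Q has 5 at row 3, column 1; remove 6 from row 3 of P and reverse-bump: 6 enters row 2 and ejects 5; 5 enters row 1 and ejects 3. So w(5) = 3. P is now [[2, 5], [4, 6]].
Step i=4: Q has 4 at row 2, column 2; remove 6 from row 2 of P and reverse-bump: 6 enters row 1 and ejects 5. So w(4) = 5. P is now [[2, 6], [4]].
Step i=3: Q has 3 at row 2, column 1; remove 4 from row 2 of P and reverse-bump: 4 enters row 1 and ejects 2. So w(3) = 2. P is now [[4, 6]].
Step i=2: Q has 2 at row 1, column 2; remove that cell from P, ejecting 6. So w(2) = 6. P is now [[4]].
Step i=1: Q has 1 at row 1, column 1; remove that cell from P, ejecting 4. So w(1) = 4. P is now [].

So w = 4 6 2 5 3 1.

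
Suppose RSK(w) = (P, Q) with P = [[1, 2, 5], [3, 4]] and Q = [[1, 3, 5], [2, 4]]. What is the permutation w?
Reverse the RSK construction: for i from n down to 1, find the cell of Q containing i, remove the entry at that cell from P, and reverse-bump it up through P; the value ejected from row 1 is w(i).

Step i=5: Q has 5 at row 1, column 3; remove that cell from P, ejecting 5. So w(5) = 5. P is now [[1, 2], [3, 4]].
Step i=4: Q has 4 at row 2, column 2; remove 4 from row 2 of P and reverse-bump: 4 enters row 1 and ejects 2. So w(4) = 2. P is now [[1, 4], [3]].
Step i=3: Q has 3 at row 1, column 2; remove that cell from P, ejecting 4. So w(3) = 4. P is now [[1], [3]].
Step i=2: Q has 2 at row 2, column 1; remove 3 from row 2 of P and reverse-bump: 3 enters row 1 and ejects 1. So w(2) = 1. P is now [[3]].
Step i=1: Q has 1 at row 1, column 1; remove that cell from P, ejecting 3. So w(1) = 3. P is now [].

So w = 3 1 4 2 5.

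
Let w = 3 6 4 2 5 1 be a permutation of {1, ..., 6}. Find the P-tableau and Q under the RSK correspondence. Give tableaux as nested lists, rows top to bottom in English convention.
Insert each entry of the permutation into P by Schensted row insertion, recording in Q the position of each new cell.

After inserting 3: P = [[3]].
After inserting 6: P = [[3, 6]].
After inserting 4: P = [[3, 4], [6]].
After inserting 2: P = [[2, 4], [3], [6]].
After inserting 5: P = [[2, 4, 5], [3], [6]].
After inserting 1: P = [[1, 4, 5], [2], [3], [6]].

So P = [[1, 4, 5], [2], [3], [6]], Q = [[1, 2, 5], [3], [4], [6]].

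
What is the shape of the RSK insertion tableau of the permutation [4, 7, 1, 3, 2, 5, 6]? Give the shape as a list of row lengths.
[4, 2, 1]

Row-insert each entry into an empty tableau.

After inserting 4: P = [[4]].
After inserting 7: P = [[4, 7]].
After inserting 1: P = [[1, 7], [4]].
After inserting 3: P = [[1, 3], [4, 7]].
After inserting 2: P = [[1, 2], [3, 7], [4]].
After inserting 5: P = [[1, 2, 5], [3, 7], [4]].
After inserting 6: P = [[1, 2, 5, 6], [3, 7], [4]].

The final insertion tableau P = [[1, 2, 5, 6], [3, 7], [4]] has shape [4, 2, 1].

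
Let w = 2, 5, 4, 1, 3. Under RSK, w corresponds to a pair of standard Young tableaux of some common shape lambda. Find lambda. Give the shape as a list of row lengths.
[2, 2, 1]

RSK row insertion gives P = [[1, 3], [2, 4], [5]], which has shape [2, 2, 1].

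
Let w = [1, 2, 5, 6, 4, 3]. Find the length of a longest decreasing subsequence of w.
3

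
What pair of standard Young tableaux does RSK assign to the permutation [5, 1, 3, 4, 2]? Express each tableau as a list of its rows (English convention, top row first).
Insert each entry of the permutation into P by Schensted row insertion, recording in Q the position of each new cell.

Insert 5: appended to row 1. P = [[5]], Q = [[1]].
Insert 1: 1 bumps 5 from row 1; 5 starts row 2. P = [[1], [5]], Q = [[1], [2]].
Insert 3: appended to row 1. P = [[1, 3], [5]], Q = [[1, 3], [2]].
Insert 4: appended to row 1. P = [[1, 3, 4], [5]], Q = [[1, 3, 4], [2]].
Insert 2: 2 bumps 3 from row 1; 3 bumps 5 from row 2; 5 starts row 3. P = [[1, 2, 4], [3], [5]], Q = [[1, 3, 4], [2], [5]].

So P = [[1, 2, 4], [3], [5]], Q = [[1, 3, 4], [2], [5]].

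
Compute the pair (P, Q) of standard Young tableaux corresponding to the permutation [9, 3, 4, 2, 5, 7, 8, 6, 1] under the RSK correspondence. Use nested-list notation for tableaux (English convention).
P = [[1, 4, 5, 6, 8], [2, 7], [3], [9]], Q = [[1, 3, 5, 6, 7], [2, 8], [4], [9]]

Insert each entry of the permutation into P by Schensted row insertion, recording in Q the position of each new cell.

Insert 9: appended to row 1. P = [[9]].
Insert 3: 3 bumps 9 from row 1; 9 starts row 2. P = [[3], [9]].
Insert 4: appended to row 1. P = [[3, 4], [9]].
Insert 2: 2 bumps 3 from row 1; 3 bumps 9 from row 2; 9 starts row 3. P = [[2, 4], [3], [9]].
Insert 5: appended to row 1. P = [[2, 4, 5], [3], [9]].
Insert 7: appended to row 1. P = [[2, 4, 5, 7], [3], [9]].
Insert 8: appended to row 1. P = [[2, 4, 5, 7, 8], [3], [9]].
Insert 6: 6 bumps 7 from row 1; 7 appends to row 2. P = [[2, 4, 5, 6, 8], [3, 7], [9]].
Insert 1: 1 bumps 2 from row 1; 2 bumps 3 from row 2; 3 bumps 9 from row 3; 9 starts row 4. P = [[1, 4, 5, 6, 8], [2, 7], [3], [9]].

So P = [[1, 4, 5, 6, 8], [2, 7], [3], [9]], Q = [[1, 3, 5, 6, 7], [2, 8], [4], [9]].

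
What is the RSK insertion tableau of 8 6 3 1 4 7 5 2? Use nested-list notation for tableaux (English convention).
P = [[1, 2, 5], [3, 4], [6, 7], [8]]

Insert 8: appended to row 1. P = [[8]].
Insert 6: 6 bumps 8 from row 1; 8 starts row 2. P = [[6], [8]].
Insert 3: 3 bumps 6 from row 1; 6 bumps 8 from row 2; 8 starts row 3. P = [[3], [6], [8]].
Insert 1: 1 bumps 3 from row 1; 3 bumps 6 from row 2; 6 bumps 8 from row 3; 8 starts row 4. P = [[1], [3], [6], [8]].
Insert 4: appended to row 1. P = [[1, 4], [3], [6], [8]].
Insert 7: appended to row 1. P = [[1, 4, 7], [3], [6], [8]].
Insert 5: 5 bumps 7 from row 1; 7 appends to row 2. P = [[1, 4, 5], [3, 7], [6], [8]].
Insert 2: 2 bumps 4 from row 1; 4 bumps 7 from row 2; 7 appends to row 3. P = [[1, 2, 5], [3, 4], [6, 7], [8]].

So P = [[1, 2, 5], [3, 4], [6, 7], [8]].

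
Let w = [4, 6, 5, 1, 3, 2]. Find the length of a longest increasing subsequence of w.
2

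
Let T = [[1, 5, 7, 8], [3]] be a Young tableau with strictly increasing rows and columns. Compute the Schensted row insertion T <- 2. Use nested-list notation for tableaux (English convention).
[[1, 2, 7, 8], [3, 5]]

In row 1, 2 replaces 5 (the leftmost entry greater than 2); 5 is bumped to row 2. 5 is appended to row 2. The new tableau is [[1, 2, 7, 8], [3, 5]].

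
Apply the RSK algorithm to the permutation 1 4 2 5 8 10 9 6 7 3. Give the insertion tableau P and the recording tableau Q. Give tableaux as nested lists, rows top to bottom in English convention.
Insert each entry of the permutation into P by Schensted row insertion, recording in Q the position of each new cell.

Insert 1: appended to row 1. P = [[1]].
Insert 4: appended to row 1. P = [[1, 4]].
Insert 2: 2 bumps 4 from row 1; 4 starts row 2. P = [[1, 2], [4]].
Insert 5: appended to row 1. P = [[1, 2, 5], [4]].
Insert 8: appended to row 1. P = [[1, 2, 5, 8], [4]].
Insert 10: appended to row 1. P = [[1, 2, 5, 8, 10], [4]].
Insert 9: 9 bumps 10 from row 1; 10 appends to row 2. P = [[1, 2, 5, 8, 9], [4, 10]].
Insert 6: 6 bumps 8 from row 1; 8 bumps 10 from row 2; 10 starts row 3. P = [[1, 2, 5, 6, 9], [4, 8], [10]].
Insert 7: 7 bumps 9 from row 1; 9 appends to row 2. P = [[1, 2, 5, 6, 7], [4, 8, 9], [10]].
Insert 3: 3 bumps 5 from row 1; 5 bumps 8 from row 2; 8 bumps 10 from row 3; 10 starts row 4. P = [[1, 2, 3, 6, 7], [4, 5, 9], [8], [10]].

So P = [[1, 2, 3, 6, 7], [4, 5, 9], [8], [10]], Q = [[1, 2, 4, 5, 6], [3, 7, 9], [8], [10]].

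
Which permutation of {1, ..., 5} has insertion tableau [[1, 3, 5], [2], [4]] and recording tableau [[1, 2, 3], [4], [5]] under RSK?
2 4 5 3 1

Reverse the RSK construction: for i from n down to 1, find the cell of Q containing i, remove the entry at that cell from P, and reverse-bump it up through P; the value ejected from row 1 is w(i).

Step i=5: Q has 5 at row 3, column 1; remove 4 from row 3 of P and reverse-bump: 4 enters row 2 and ejects 2; 2 enters row 1 and ejects 1. So w(5) = 1. P is now [[2, 3, 5], [4]].
Step i=4: Q has 4 at row 2, column 1; remove 4 from row 2 of P and reverse-bump: 4 enters row 1 and ejects 3. So w(4) = 3. P is now [[2, 4, 5]].
Step i=3: Q has 3 at row 1, column 3; remove that cell from P, ejecting 5. So w(3) = 5. P is now [[2, 4]].
Step i=2: Q has 2 at row 1, column 2; remove that cell from P, ejecting 4. So w(2) = 4. P is now [[2]].
Step i=1: Q has 1 at row 1, column 1; remove that cell from P, ejecting 2. So w(1) = 2. P is now [].

So w = 2 4 5 3 1.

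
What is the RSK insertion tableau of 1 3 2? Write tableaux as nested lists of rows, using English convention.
Insert 1: appended to row 1. P = [[1]].
Insert 3: appended to row 1. P = [[1, 3]].
Insert 2: 2 bumps 3 from row 1; 3 starts row 2. P = [[1, 2], [3]].

So P = [[1, 2], [3]].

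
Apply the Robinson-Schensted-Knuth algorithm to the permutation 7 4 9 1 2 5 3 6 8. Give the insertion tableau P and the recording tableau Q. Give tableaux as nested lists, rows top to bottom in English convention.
P = [[1, 2, 3, 6, 8], [4, 5], [7, 9]], Q = [[1, 3, 6, 8, 9], [2, 5], [4, 7]]

Insert each entry of the permutation into P by Schensted row insertion, recording in Q the position of each new cell.

After inserting 7: P = [[7]].
After inserting 4: P = [[4], [7]].
After inserting 9: P = [[4, 9], [7]].
After inserting 1: P = [[1, 9], [4], [7]].
After inserting 2: P = [[1, 2], [4, 9], [7]].
After inserting 5: P = [[1, 2, 5], [4, 9], [7]].
After inserting 3: P = [[1, 2, 3], [4, 5], [7, 9]].
After inserting 6: P = [[1, 2, 3, 6], [4, 5], [7, 9]].
After inserting 8: P = [[1, 2, 3, 6, 8], [4, 5], [7, 9]].

So P = [[1, 2, 3, 6, 8], [4, 5], [7, 9]], Q = [[1, 3, 6, 8, 9], [2, 5], [4, 7]].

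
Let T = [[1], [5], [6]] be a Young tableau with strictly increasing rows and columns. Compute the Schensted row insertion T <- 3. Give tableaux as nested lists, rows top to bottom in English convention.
[[1, 3], [5], [6]]

3 is larger than every entry of row 1, so it is appended to row 1. The new tableau is [[1, 3], [5], [6]].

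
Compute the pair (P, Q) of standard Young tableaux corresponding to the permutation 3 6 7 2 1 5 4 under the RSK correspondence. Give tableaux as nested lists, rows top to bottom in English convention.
Insert each entry of the permutation into P by Schensted row insertion, recording in Q the position of each new cell.

Insert 3: appended to row 1. P = [[3]], Q = [[1]].
Insert 6: appended to row 1. P = [[3, 6]], Q = [[1, 2]].
Insert 7: appended to row 1. P = [[3, 6, 7]], Q = [[1, 2, 3]].
Insert 2: 2 bumps 3 from row 1; 3 starts row 2. P = [[2, 6, 7], [3]], Q = [[1, 2, 3], [4]].
Insert 1: 1 bumps 2 from row 1; 2 bumps 3 from row 2; 3 starts row 3. P = [[1, 6, 7], [2], [3]], Q = [[1, 2, 3], [4], [5]].
Insert 5: 5 bumps 6 from row 1; 6 appends to row 2. P = [[1, 5, 7], [2, 6], [3]], Q = [[1, 2, 3], [4, 6], [5]].
Insert 4: 4 bumps 5 from row 1; 5 bumps 6 from row 2; 6 appends to row 3. P = [[1, 4, 7], [2, 5], [3, 6]], Q = [[1, 2, 3], [4, 6], [5, 7]].

So P = [[1, 4, 7], [2, 5], [3, 6]], Q = [[1, 2, 3], [4, 6], [5, 7]].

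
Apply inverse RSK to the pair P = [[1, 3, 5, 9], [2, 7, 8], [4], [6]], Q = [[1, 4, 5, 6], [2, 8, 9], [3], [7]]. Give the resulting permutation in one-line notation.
Reverse the RSK construction: for i from n down to 1, find the cell of Q containing i, remove the entry at that cell from P, and reverse-bump it up through P; the value ejected from row 1 is w(i).

Step i=9: Q has 9 at row 2, column 3; remove 8 from row 2 of P and reverse-bump: 8 enters row 1 and ejects 5. So w(9) = 5. P is now [[1, 3, 8, 9], [2, 7], [4], [6]].
Step i=8: Q has 8 at row 2, column 2; remove 7 from row 2 of P and reverse-bump: 7 enters row 1 and ejects 3. So w(8) = 3. P is now [[1, 7, 8, 9], [2], [4], [6]].
Step i=7: Q has 7 at row 4, column 1; remove 6 from row 4 of P and reverse-bump: 6 enters row 3 and ejects 4; 4 enters row 2 and ejects 2; 2 enters row 1 and ejects 1. So w(7) = 1. P is now [[2, 7, 8, 9], [4], [6]].
Step i=6: Q has 6 at row 1, column 4; remove that cell from P, ejecting 9. So w(6) = 9. P is now [[2, 7, 8], [4], [6]].
Step i=5: Q has 5 at row 1, column 3; remove that cell from P, ejecting 8. So w(5) = 8. P is now [[2, 7], [4], [6]].
Step i=4: Q has 4 at row 1, column 2; remove that cell from P, ejecting 7. So w(4) = 7. P is now [[2], [4], [6]].
Step i=3: Q has 3 at row 3, column 1; remove 6 from row 3 of P and reverse-bump: 6 enters row 2 and ejects 4; 4 enters row 1 and ejects 2. So w(3) = 2. P is now [[4], [6]].
Step i=2: Q has 2 at row 2, column 1; remove 6 from row 2 of P and reverse-bump: 6 enters row 1 and ejects 4. So w(2) = 4. P is now [[6]].
Step i=1: Q has 1 at row 1, column 1; remove that cell from P, ejecting 6. So w(1) = 6. P is now [].

So w = 6 4 2 7 8 9 1 3 5.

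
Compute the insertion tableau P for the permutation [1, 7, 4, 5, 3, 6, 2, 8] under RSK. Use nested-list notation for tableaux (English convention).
Insert 1: appended to row 1. P = [[1]].
Insert 7: appended to row 1. P = [[1, 7]].
Insert 4: 4 bumps 7 from row 1; 7 starts row 2. P = [[1, 4], [7]].
Insert 5: appended to row 1. P = [[1, 4, 5], [7]].
Insert 3: 3 bumps 4 from row 1; 4 bumps 7 from row 2; 7 starts row 3. P = [[1, 3, 5], [4], [7]].
Insert 6: appended to row 1. P = [[1, 3, 5, 6], [4], [7]].
Insert 2: 2 bumps 3 from row 1; 3 bumps 4 from row 2; 4 bumps 7 from row 3; 7 starts row 4. P = [[1, 2, 5, 6], [3], [4], [7]].
Insert 8: appended to row 1. P = [[1, 2, 5, 6, 8], [3], [4], [7]].

So P = [[1, 2, 5, 6, 8], [3], [4], [7]].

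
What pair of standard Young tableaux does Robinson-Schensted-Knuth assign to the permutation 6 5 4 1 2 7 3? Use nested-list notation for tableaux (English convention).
P = [[1, 2, 3], [4, 7], [5], [6]], Q = [[1, 5, 6], [2, 7], [3], [4]]

Insert each entry of the permutation into P by Schensted row insertion, recording in Q the position of each new cell.

Insert 6: appended to row 1. P = [[6]], Q = [[1]].
Insert 5: 5 bumps 6 from row 1; 6 starts row 2. P = [[5], [6]], Q = [[1], [2]].
Insert 4: 4 bumps 5 from row 1; 5 bumps 6 from row 2; 6 starts row 3. P = [[4], [5], [6]], Q = [[1], [2], [3]].
Insert 1: 1 bumps 4 from row 1; 4 bumps 5 from row 2; 5 bumps 6 from row 3; 6 starts row 4. P = [[1], [4], [5], [6]], Q = [[1], [2], [3], [4]].
Insert 2: appended to row 1. P = [[1, 2], [4], [5], [6]], Q = [[1, 5], [2], [3], [4]].
Insert 7: appended to row 1. P = [[1, 2, 7], [4], [5], [6]], Q = [[1, 5, 6], [2], [3], [4]].
Insert 3: 3 bumps 7 from row 1; 7 appends to row 2. P = [[1, 2, 3], [4, 7], [5], [6]], Q = [[1, 5, 6], [2, 7], [3], [4]].

So P = [[1, 2, 3], [4, 7], [5], [6]], Q = [[1, 5, 6], [2, 7], [3], [4]].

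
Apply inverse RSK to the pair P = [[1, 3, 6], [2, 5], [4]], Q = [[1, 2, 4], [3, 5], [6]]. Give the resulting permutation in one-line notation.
Reverse the RSK construction: for i from n down to 1, find the cell of Q containing i, remove the entry at that cell from P, and reverse-bump it up through P; the value ejected from row 1 is w(i).

Step i=6: Q has 6 at row 3, column 1; remove 4 from row 3 of P and reverse-bump: 4 enters row 2 and ejects 2; 2 enters row 1 and ejects 1. So w(6) = 1. P is now [[2, 3, 6], [4, 5]].
Step i=5: Q has 5 at row 2, column 2; remove 5 from row 2 of P and reverse-bump: 5 enters row 1 and ejects 3. So w(5) = 3. P is now [[2, 5, 6], [4]].
Step i=4: Q has 4 at row 1, column 3; remove that cell from P, ejecting 6. So w(4) = 6. P is now [[2, 5], [4]].
Step i=3: Q has 3 at row 2, column 1; remove 4 from row 2 of P and reverse-bump: 4 enters row 1 and ejects 2. So w(3) = 2. P is now [[4, 5]].
Step i=2: Q has 2 at row 1, column 2; remove that cell from P, ejecting 5. So w(2) = 5. P is now [[4]].
Step i=1: Q has 1 at row 1, column 1; remove that cell from P, ejecting 4. So w(1) = 4. P is now [].

So w = 4 5 2 6 3 1.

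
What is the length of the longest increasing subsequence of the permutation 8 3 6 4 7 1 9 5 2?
4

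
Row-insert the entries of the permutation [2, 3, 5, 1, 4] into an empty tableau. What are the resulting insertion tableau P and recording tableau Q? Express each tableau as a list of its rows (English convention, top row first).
Insert each entry of the permutation into P by Schensted row insertion, recording in Q the position of each new cell.

Insert 2: appended to row 1. P = [[2]].
Insert 3: appended to row 1. P = [[2, 3]].
Insert 5: appended to row 1. P = [[2, 3, 5]].
Insert 1: 1 bumps 2 from row 1; 2 starts row 2. P = [[1, 3, 5], [2]].
Insert 4: 4 bumps 5 from row 1; 5 appends to row 2. P = [[1, 3, 4], [2, 5]].

So P = [[1, 3, 4], [2, 5]], Q = [[1, 2, 3], [4, 5]].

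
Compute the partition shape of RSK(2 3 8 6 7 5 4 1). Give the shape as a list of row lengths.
Row-insert each entry into an empty tableau.

After inserting 2: P = [[2]].
After inserting 3: P = [[2, 3]].
After inserting 8: P = [[2, 3, 8]].
After inserting 6: P = [[2, 3, 6], [8]].
After inserting 7: P = [[2, 3, 6, 7], [8]].
After inserting 5: P = [[2, 3, 5, 7], [6], [8]].
After inserting 4: P = [[2, 3, 4, 7], [5], [6], [8]].
After inserting 1: P = [[1, 3, 4, 7], [2], [5], [6], [8]].

The final insertion tableau P = [[1, 3, 4, 7], [2], [5], [6], [8]] has shape [4, 1, 1, 1, 1].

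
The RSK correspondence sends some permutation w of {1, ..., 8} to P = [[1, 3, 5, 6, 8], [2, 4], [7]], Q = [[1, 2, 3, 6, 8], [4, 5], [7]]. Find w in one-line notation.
2 4 7 1 5 6 3 8

Reverse the RSK construction: for i from n down to 1, find the cell of Q containing i, remove the entry at that cell from P, and reverse-bump it up through P; the value ejected from row 1 is w(i).

Step i=8: Q has 8 at row 1, column 5; remove that cell from P, ejecting 8. So w(8) = 8. P is now [[1, 3, 5, 6], [2, 4], [7]].
Step i=7: Q has 7 at row 3, column 1; remove 7 from row 3 of P and reverse-bump: 7 enters row 2 and ejects 4; 4 enters row 1 and ejects 3. So w(7) = 3. P is now [[1, 4, 5, 6], [2, 7]].
Step i=6: Q has 6 at row 1, column 4; remove that cell from P, ejecting 6. So w(6) = 6. P is now [[1, 4, 5], [2, 7]].
Step i=5: Q has 5 at row 2, column 2; remove 7 from row 2 of P and reverse-bump: 7 enters row 1 and ejects 5. So w(5) = 5. P is now [[1, 4, 7], [2]].
Step i=4: Q has 4 at row 2, column 1; remove 2 from row 2 of P and reverse-bump: 2 enters row 1 and ejects 1. So w(4) = 1. P is now [[2, 4, 7]].
Step i=3: Q has 3 at row 1, column 3; remove that cell from P, ejecting 7. So w(3) = 7. P is now [[2, 4]].
Step i=2: Q has 2 at row 1, column 2; remove that cell from P, ejecting 4. So w(2) = 4. P is now [[2]].
Step i=1: Q has 1 at row 1, column 1; remove that cell from P, ejecting 2. So w(1) = 2. P is now [].

So w = 2 4 7 1 5 6 3 8.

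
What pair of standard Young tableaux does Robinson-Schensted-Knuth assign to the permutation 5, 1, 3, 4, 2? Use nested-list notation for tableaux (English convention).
P = [[1, 2, 4], [3], [5]], Q = [[1, 3, 4], [2], [5]]

Insert each entry of the permutation into P by Schensted row insertion, recording in Q the position of each new cell.

Insert 5: appended to row 1. P = [[5]].
Insert 1: 1 bumps 5 from row 1; 5 starts row 2. P = [[1], [5]].
Insert 3: appended to row 1. P = [[1, 3], [5]].
Insert 4: appended to row 1. P = [[1, 3, 4], [5]].
Insert 2: 2 bumps 3 from row 1; 3 bumps 5 from row 2; 5 starts row 3. P = [[1, 2, 4], [3], [5]].

So P = [[1, 2, 4], [3], [5]], Q = [[1, 3, 4], [2], [5]].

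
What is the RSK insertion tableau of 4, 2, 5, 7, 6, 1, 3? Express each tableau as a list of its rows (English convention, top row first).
P = [[1, 3, 6], [2, 5], [4, 7]]

Insert 4: appended to row 1. P = [[4]].
Insert 2: 2 bumps 4 from row 1; 4 starts row 2. P = [[2], [4]].
Insert 5: appended to row 1. P = [[2, 5], [4]].
Insert 7: appended to row 1. P = [[2, 5, 7], [4]].
Insert 6: 6 bumps 7 from row 1; 7 appends to row 2. P = [[2, 5, 6], [4, 7]].
Insert 1: 1 bumps 2 from row 1; 2 bumps 4 from row 2; 4 starts row 3. P = [[1, 5, 6], [2, 7], [4]].
Insert 3: 3 bumps 5 from row 1; 5 bumps 7 from row 2; 7 appends to row 3. P = [[1, 3, 6], [2, 5], [4, 7]].

So P = [[1, 3, 6], [2, 5], [4, 7]].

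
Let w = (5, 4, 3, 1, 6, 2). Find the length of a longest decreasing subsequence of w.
4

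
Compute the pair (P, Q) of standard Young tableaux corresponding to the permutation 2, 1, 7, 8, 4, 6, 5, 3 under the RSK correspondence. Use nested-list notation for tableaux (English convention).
P = [[1, 3, 5], [2, 4, 8], [6], [7]], Q = [[1, 3, 4], [2, 5, 6], [7], [8]]

Insert each entry of the permutation into P by Schensted row insertion, recording in Q the position of each new cell.

Insert 2: appended to row 1. P = [[2]].
Insert 1: 1 bumps 2 from row 1; 2 starts row 2. P = [[1], [2]].
Insert 7: appended to row 1. P = [[1, 7], [2]].
Insert 8: appended to row 1. P = [[1, 7, 8], [2]].
Insert 4: 4 bumps 7 from row 1; 7 appends to row 2. P = [[1, 4, 8], [2, 7]].
Insert 6: 6 bumps 8 from row 1; 8 appends to row 2. P = [[1, 4, 6], [2, 7, 8]].
Insert 5: 5 bumps 6 from row 1; 6 bumps 7 from row 2; 7 starts row 3. P = [[1, 4, 5], [2, 6, 8], [7]].
Insert 3: 3 bumps 4 from row 1; 4 bumps 6 from row 2; 6 bumps 7 from row 3; 7 starts row 4. P = [[1, 3, 5], [2, 4, 8], [6], [7]].

So P = [[1, 3, 5], [2, 4, 8], [6], [7]], Q = [[1, 3, 4], [2, 5, 6], [7], [8]].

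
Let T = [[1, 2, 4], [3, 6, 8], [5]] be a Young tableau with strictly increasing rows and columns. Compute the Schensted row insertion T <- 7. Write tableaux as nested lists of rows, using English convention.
[[1, 2, 4, 7], [3, 6, 8], [5]]

7 is larger than every entry of row 1, so it is appended to row 1. The new tableau is [[1, 2, 4, 7], [3, 6, 8], [5]].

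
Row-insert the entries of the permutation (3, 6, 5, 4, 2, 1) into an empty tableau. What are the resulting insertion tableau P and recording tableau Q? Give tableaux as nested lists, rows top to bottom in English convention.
P = [[1, 4], [2], [3], [5], [6]], Q = [[1, 2], [3], [4], [5], [6]]

Insert each entry of the permutation into P by Schensted row insertion, recording in Q the position of each new cell.

Insert 3: appended to row 1. P = [[3]].
Insert 6: appended to row 1. P = [[3, 6]].
Insert 5: 5 bumps 6 from row 1; 6 starts row 2. P = [[3, 5], [6]].
Insert 4: 4 bumps 5 from row 1; 5 bumps 6 from row 2; 6 starts row 3. P = [[3, 4], [5], [6]].
Insert 2: 2 bumps 3 from row 1; 3 bumps 5 from row 2; 5 bumps 6 from row 3; 6 starts row 4. P = [[2, 4], [3], [5], [6]].
Insert 1: 1 bumps 2 from row 1; 2 bumps 3 from row 2; 3 bumps 5 from row 3; 5 bumps 6 from row 4; 6 starts row 5. P = [[1, 4], [2], [3], [5], [6]].

So P = [[1, 4], [2], [3], [5], [6]], Q = [[1, 2], [3], [4], [5], [6]].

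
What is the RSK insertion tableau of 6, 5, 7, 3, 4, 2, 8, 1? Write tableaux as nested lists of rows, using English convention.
Insert 6: appended to row 1. P = [[6]].
Insert 5: 5 bumps 6 from row 1; 6 starts row 2. P = [[5], [6]].
Insert 7: appended to row 1. P = [[5, 7], [6]].
Insert 3: 3 bumps 5 from row 1; 5 bumps 6 from row 2; 6 starts row 3. P = [[3, 7], [5], [6]].
Insert 4: 4 bumps 7 from row 1; 7 appends to row 2. P = [[3, 4], [5, 7], [6]].
Insert 2: 2 bumps 3 from row 1; 3 bumps 5 from row 2; 5 bumps 6 from row 3; 6 starts row 4. P = [[2, 4], [3, 7], [5], [6]].
Insert 8: appended to row 1. P = [[2, 4, 8], [3, 7], [5], [6]].
Insert 1: 1 bumps 2 from row 1; 2 bumps 3 from row 2; 3 bumps 5 from row 3; 5 bumps 6 from row 4; 6 starts row 5. P = [[1, 4, 8], [2, 7], [3], [5], [6]].

So P = [[1, 4, 8], [2, 7], [3], [5], [6]].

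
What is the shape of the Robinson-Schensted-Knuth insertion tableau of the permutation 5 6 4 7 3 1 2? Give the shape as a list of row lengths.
[3, 2, 1, 1]

Row-insert each entry into an empty tableau.

After inserting 5: P = [[5]].
After inserting 6: P = [[5, 6]].
After inserting 4: P = [[4, 6], [5]].
After inserting 7: P = [[4, 6, 7], [5]].
After inserting 3: P = [[3, 6, 7], [4], [5]].
After inserting 1: P = [[1, 6, 7], [3], [4], [5]].
After inserting 2: P = [[1, 2, 7], [3, 6], [4], [5]].

The final insertion tableau P = [[1, 2, 7], [3, 6], [4], [5]] has shape [3, 2, 1, 1].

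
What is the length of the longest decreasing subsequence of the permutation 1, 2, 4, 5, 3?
2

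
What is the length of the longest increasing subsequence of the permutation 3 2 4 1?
2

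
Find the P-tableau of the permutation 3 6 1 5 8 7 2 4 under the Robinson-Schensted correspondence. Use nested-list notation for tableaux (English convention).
Insert 3: appended to row 1. P = [[3]].
Insert 6: appended to row 1. P = [[3, 6]].
Insert 1: 1 bumps 3 from row 1; 3 starts row 2. P = [[1, 6], [3]].
Insert 5: 5 bumps 6 from row 1; 6 appends to row 2. P = [[1, 5], [3, 6]].
Insert 8: appended to row 1. P = [[1, 5, 8], [3, 6]].
Insert 7: 7 bumps 8 from row 1; 8 appends to row 2. P = [[1, 5, 7], [3, 6, 8]].
Insert 2: 2 bumps 5 from row 1; 5 bumps 6 from row 2; 6 starts row 3. P = [[1, 2, 7], [3, 5, 8], [6]].
Insert 4: 4 bumps 7 from row 1; 7 bumps 8 from row 2; 8 appends to row 3. P = [[1, 2, 4], [3, 5, 7], [6, 8]].

So P = [[1, 2, 4], [3, 5, 7], [6, 8]].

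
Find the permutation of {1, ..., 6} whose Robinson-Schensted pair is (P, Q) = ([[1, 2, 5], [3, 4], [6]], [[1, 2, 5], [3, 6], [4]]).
Reverse the RSK construction: for i from n down to 1, find the cell of Q containing i, remove the entry at that cell from P, and reverse-bump it up through P; the value ejected from row 1 is w(i).

Step i=6: Q has 6 at row 2, column 2; remove 4 from row 2 of P and reverse-bump: 4 enters row 1 and ejects 2. So w(6) = 2. P is now [[1, 4, 5], [3], [6]].
Step i=5: Q has 5 at row 1, column 3; remove that cell from P, ejecting 5. So w(5) = 5. P is now [[1, 4], [3], [6]].
Step i=4: Q has 4 at row 3, column 1; remove 6 from row 3 of P and reverse-bump: 6 enters row 2 and ejects 3; 3 enters row 1 and ejects 1. So w(4) = 1. P is now [[3, 4], [6]].
Step i=3: Q has 3 at row 2, column 1; remove 6 from row 2 of P and reverse-bump: 6 enters row 1 and ejects 4. So w(3) = 4. P is now [[3, 6]].
Step i=2: Q has 2 at row 1, column 2; remove that cell from P, ejecting 6. So w(2) = 6. P is now [[3]].
Step i=1: Q has 1 at row 1, column 1; remove that cell from P, ejecting 3. So w(1) = 3. P is now [].

So w = 3 6 4 1 5 2.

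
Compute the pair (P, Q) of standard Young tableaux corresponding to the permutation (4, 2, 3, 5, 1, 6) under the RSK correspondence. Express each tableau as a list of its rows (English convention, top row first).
P = [[1, 3, 5, 6], [2], [4]], Q = [[1, 3, 4, 6], [2], [5]]

Insert each entry of the permutation into P by Schensted row insertion, recording in Q the position of each new cell.

After inserting 4: P = [[4]].
After inserting 2: P = [[2], [4]].
After inserting 3: P = [[2, 3], [4]].
After inserting 5: P = [[2, 3, 5], [4]].
After inserting 1: P = [[1, 3, 5], [2], [4]].
After inserting 6: P = [[1, 3, 5, 6], [2], [4]].

So P = [[1, 3, 5, 6], [2], [4]], Q = [[1, 3, 4, 6], [2], [5]].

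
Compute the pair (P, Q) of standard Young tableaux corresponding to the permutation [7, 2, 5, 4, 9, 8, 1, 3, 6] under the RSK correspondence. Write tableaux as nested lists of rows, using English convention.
Insert each entry of the permutation into P by Schensted row insertion, recording in Q the position of each new cell.

Insert 7: appended to row 1. P = [[7]], Q = [[1]].
Insert 2: 2 bumps 7 from row 1; 7 starts row 2. P = [[2], [7]], Q = [[1], [2]].
Insert 5: appended to row 1. P = [[2, 5], [7]], Q = [[1, 3], [2]].
Insert 4: 4 bumps 5 from row 1; 5 bumps 7 from row 2; 7 starts row 3. P = [[2, 4], [5], [7]], Q = [[1, 3], [2], [4]].
Insert 9: appended to row 1. P = [[2, 4, 9], [5], [7]], Q = [[1, 3, 5], [2], [4]].
Insert 8: 8 bumps 9 from row 1; 9 appends to row 2. P = [[2, 4, 8], [5, 9], [7]], Q = [[1, 3, 5], [2, 6], [4]].
Insert 1: 1 bumps 2 from row 1; 2 bumps 5 from row 2; 5 bumps 7 from row 3; 7 starts row 4. P = [[1, 4, 8], [2, 9], [5], [7]], Q = [[1, 3, 5], [2, 6], [4], [7]].
Insert 3: 3 bumps 4 from row 1; 4 bumps 9 from row 2; 9 appends to row 3. P = [[1, 3, 8], [2, 4], [5, 9], [7]], Q = [[1, 3, 5], [2, 6], [4, 8], [7]].
Insert 6: 6 bumps 8 from row 1; 8 appends to row 2. P = [[1, 3, 6], [2, 4, 8], [5, 9], [7]], Q = [[1, 3, 5], [2, 6, 9], [4, 8], [7]].

So P = [[1, 3, 6], [2, 4, 8], [5, 9], [7]], Q = [[1, 3, 5], [2, 6, 9], [4, 8], [7]].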